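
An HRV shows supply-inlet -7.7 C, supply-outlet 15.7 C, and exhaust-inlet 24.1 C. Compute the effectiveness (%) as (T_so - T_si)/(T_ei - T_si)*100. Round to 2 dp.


eff = (15.7-(-7.7))/(24.1-(-7.7))*100 = 73.58 %

73.58 %


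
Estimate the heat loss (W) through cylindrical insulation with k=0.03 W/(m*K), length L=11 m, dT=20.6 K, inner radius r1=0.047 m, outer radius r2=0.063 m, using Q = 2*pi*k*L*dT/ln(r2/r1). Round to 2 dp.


Q = 2*pi*0.03*11*20.6/ln(0.063/0.047) = 145.78 W

145.78 W


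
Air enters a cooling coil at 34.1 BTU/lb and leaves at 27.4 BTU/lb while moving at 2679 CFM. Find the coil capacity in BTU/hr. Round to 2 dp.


Q = 4.5 * 2679 * (34.1 - 27.4) = 80771.85 BTU/hr

80771.85 BTU/hr


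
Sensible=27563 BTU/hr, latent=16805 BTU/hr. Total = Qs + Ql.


Qt = 27563 + 16805 = 44368 BTU/hr

44368 BTU/hr


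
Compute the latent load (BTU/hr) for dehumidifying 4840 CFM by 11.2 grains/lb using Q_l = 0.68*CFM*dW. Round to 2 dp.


Q = 0.68 * 4840 * 11.2 = 36861.44 BTU/hr

36861.44 BTU/hr


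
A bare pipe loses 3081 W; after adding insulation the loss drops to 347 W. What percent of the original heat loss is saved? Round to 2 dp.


Savings = ((3081-347)/3081)*100 = 88.74 %

88.74 %


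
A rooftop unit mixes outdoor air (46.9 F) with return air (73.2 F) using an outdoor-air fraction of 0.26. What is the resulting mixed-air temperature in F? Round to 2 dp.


T_mix = 0.26*46.9 + 0.74*73.2 = 66.36 F

66.36 F


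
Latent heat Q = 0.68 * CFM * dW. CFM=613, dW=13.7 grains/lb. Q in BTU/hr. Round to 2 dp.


Q = 0.68 * 613 * 13.7 = 5710.71 BTU/hr

5710.71 BTU/hr


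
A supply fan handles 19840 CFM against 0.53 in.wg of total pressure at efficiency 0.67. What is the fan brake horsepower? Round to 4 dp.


BHP = 19840 * 0.53 / (6356 * 0.67) = 2.4692 hp

2.4692 hp


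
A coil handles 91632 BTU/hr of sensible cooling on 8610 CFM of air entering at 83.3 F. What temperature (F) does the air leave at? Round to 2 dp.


dT = 91632/(1.08*8610) = 9.8542
T_leave = 83.3 - 9.8542 = 73.45 F

73.45 F


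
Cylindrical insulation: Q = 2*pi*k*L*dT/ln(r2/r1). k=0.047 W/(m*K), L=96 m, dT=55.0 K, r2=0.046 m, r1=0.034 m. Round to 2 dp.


Q = 2*pi*0.047*96*55.0/ln(0.046/0.034) = 5158.23 W

5158.23 W


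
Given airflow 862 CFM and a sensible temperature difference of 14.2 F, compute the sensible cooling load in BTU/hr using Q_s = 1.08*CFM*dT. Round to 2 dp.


Q = 1.08 * 862 * 14.2 = 13219.63 BTU/hr

13219.63 BTU/hr


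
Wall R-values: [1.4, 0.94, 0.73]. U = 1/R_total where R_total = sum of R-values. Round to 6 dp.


R_total = 1.4 + 0.94 + 0.73 = 3.07
U = 1/3.07 = 0.325733

0.325733


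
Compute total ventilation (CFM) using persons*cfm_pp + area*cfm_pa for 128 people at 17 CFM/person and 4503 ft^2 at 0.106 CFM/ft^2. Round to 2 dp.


Total = 128*17 + 4503*0.106 = 2653.32 CFM

2653.32 CFM


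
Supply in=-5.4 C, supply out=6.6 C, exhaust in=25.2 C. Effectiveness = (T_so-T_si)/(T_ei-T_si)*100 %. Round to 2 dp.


eff = (6.6-(-5.4))/(25.2-(-5.4))*100 = 39.22 %

39.22 %


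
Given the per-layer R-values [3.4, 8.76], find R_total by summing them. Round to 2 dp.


R_total = 3.4 + 8.76 = 12.16

12.16


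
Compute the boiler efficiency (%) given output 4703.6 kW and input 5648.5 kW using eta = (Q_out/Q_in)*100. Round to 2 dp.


eta = (4703.6/5648.5)*100 = 83.27 %

83.27 %


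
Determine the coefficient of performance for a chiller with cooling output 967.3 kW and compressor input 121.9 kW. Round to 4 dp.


COP = 967.3 / 121.9 = 7.9352

7.9352


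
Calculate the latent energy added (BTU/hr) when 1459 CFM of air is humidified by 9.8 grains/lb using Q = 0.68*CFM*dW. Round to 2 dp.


Q = 0.68 * 1459 * 9.8 = 9722.78 BTU/hr

9722.78 BTU/hr


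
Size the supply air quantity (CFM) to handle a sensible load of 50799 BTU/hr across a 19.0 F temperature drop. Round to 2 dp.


CFM = 50799 / (1.08 * 19.0) = 2475.58

2475.58 CFM


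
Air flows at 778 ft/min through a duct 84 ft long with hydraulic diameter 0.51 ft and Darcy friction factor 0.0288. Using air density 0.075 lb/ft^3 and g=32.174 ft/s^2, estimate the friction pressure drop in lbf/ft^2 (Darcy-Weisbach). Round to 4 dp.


v_fps = 778/60 = 12.9667 ft/s
dp = 0.0288*(84/0.51)*0.075*12.9667^2/(2*32.174) = 0.9296 lbf/ft^2

0.9296 lbf/ft^2


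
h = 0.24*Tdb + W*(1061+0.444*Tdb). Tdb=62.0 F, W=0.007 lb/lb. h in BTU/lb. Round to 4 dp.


h = 0.24*62.0 + 0.007*(1061+0.444*62.0) = 22.4997 BTU/lb

22.4997 BTU/lb


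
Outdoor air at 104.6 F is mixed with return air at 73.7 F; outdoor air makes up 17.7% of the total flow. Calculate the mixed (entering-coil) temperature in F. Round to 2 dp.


T_mix = 73.7 + (17.7/100)*(104.6-73.7) = 79.17 F

79.17 F


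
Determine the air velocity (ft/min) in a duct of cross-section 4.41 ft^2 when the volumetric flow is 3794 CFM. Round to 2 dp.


V = 3794 / 4.41 = 860.32 ft/min

860.32 ft/min


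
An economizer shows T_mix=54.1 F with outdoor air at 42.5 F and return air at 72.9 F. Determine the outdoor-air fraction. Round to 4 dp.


frac = (54.1 - 72.9) / (42.5 - 72.9) = 0.6184

0.6184


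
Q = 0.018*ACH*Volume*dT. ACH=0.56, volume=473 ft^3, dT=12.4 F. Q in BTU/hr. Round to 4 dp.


Q = 0.018 * 0.56 * 473 * 12.4 = 59.1212 BTU/hr

59.1212 BTU/hr


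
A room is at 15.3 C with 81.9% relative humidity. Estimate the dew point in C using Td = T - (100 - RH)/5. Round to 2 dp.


Td = 15.3 - (100-81.9)/5 = 11.68 C

11.68 C


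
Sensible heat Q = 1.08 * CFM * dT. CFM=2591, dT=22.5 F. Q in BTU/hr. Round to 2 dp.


Q = 1.08 * 2591 * 22.5 = 62961.30 BTU/hr

62961.30 BTU/hr


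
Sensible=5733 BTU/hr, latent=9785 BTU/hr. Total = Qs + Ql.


Qt = 5733 + 9785 = 15518 BTU/hr

15518 BTU/hr


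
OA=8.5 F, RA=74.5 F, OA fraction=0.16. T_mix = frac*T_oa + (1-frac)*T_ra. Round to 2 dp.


T_mix = 0.16*8.5 + 0.84*74.5 = 63.94 F

63.94 F


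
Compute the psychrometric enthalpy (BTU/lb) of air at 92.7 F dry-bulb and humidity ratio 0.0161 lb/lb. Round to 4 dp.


h = 0.24*92.7 + 0.0161*(1061+0.444*92.7) = 39.9928 BTU/lb

39.9928 BTU/lb


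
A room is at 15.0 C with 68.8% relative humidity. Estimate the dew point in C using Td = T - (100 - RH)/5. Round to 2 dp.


Td = 15.0 - (100-68.8)/5 = 8.76 C

8.76 C


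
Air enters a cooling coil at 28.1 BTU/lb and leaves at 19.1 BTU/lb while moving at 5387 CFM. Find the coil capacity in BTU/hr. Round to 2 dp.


Q = 4.5 * 5387 * (28.1 - 19.1) = 218173.50 BTU/hr

218173.50 BTU/hr


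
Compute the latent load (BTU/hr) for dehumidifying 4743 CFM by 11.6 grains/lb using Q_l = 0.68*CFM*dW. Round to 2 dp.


Q = 0.68 * 4743 * 11.6 = 37412.78 BTU/hr

37412.78 BTU/hr


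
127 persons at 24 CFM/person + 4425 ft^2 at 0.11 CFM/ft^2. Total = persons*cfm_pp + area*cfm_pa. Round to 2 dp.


Total = 127*24 + 4425*0.11 = 3534.75 CFM

3534.75 CFM


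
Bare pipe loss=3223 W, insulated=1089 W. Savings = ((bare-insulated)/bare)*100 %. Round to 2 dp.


Savings = ((3223-1089)/3223)*100 = 66.21 %

66.21 %


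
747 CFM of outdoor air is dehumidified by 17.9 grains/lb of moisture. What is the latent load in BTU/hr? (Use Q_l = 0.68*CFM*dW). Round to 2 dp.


Q = 0.68 * 747 * 17.9 = 9092.48 BTU/hr

9092.48 BTU/hr


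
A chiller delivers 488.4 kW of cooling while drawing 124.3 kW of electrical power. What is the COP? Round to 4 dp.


COP = 488.4 / 124.3 = 3.9292

3.9292


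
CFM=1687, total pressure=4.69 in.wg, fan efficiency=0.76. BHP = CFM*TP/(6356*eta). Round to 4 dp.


BHP = 1687 * 4.69 / (6356 * 0.76) = 1.6379 hp

1.6379 hp


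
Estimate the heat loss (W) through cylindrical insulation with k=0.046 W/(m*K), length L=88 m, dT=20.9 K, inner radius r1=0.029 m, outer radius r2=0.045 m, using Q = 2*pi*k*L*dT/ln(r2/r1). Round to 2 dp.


Q = 2*pi*0.046*88*20.9/ln(0.045/0.029) = 1209.87 W

1209.87 W


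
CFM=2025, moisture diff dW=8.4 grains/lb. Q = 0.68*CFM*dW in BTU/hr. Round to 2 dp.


Q = 0.68 * 2025 * 8.4 = 11566.80 BTU/hr

11566.80 BTU/hr


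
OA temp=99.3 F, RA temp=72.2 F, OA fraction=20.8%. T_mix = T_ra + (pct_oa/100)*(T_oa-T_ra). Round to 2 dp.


T_mix = 72.2 + (20.8/100)*(99.3-72.2) = 77.84 F

77.84 F


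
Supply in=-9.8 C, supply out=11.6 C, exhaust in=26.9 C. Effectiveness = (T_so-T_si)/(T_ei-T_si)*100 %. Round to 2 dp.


eff = (11.6-(-9.8))/(26.9-(-9.8))*100 = 58.31 %

58.31 %


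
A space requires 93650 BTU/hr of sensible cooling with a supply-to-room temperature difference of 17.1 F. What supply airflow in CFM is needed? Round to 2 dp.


CFM = 93650 / (1.08 * 17.1) = 5070.93

5070.93 CFM


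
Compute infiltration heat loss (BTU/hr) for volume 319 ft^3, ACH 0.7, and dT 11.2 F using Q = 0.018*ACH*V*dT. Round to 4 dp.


Q = 0.018 * 0.7 * 319 * 11.2 = 45.0173 BTU/hr

45.0173 BTU/hr


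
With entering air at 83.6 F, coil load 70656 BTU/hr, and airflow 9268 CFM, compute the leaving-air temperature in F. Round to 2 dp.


dT = 70656/(1.08*9268) = 7.0589
T_leave = 83.6 - 7.0589 = 76.54 F

76.54 F


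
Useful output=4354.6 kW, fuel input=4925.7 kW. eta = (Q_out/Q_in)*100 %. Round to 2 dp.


eta = (4354.6/4925.7)*100 = 88.41 %

88.41 %


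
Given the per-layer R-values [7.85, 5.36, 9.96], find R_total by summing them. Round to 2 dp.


R_total = 7.85 + 5.36 + 9.96 = 23.17

23.17


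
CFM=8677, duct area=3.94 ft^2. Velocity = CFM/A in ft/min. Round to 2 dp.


V = 8677 / 3.94 = 2202.28 ft/min

2202.28 ft/min


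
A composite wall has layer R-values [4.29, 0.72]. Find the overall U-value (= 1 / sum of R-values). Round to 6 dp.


R_total = 4.29 + 0.72 = 5.01
U = 1/5.01 = 0.199601

0.199601


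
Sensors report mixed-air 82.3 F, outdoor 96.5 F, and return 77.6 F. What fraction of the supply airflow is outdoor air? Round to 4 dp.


frac = (82.3 - 77.6) / (96.5 - 77.6) = 0.2487

0.2487


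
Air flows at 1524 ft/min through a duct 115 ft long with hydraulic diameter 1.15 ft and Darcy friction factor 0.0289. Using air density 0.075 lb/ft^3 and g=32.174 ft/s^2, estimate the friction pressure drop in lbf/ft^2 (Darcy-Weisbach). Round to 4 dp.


v_fps = 1524/60 = 25.4 ft/s
dp = 0.0289*(115/1.15)*0.075*25.4^2/(2*32.174) = 2.1732 lbf/ft^2

2.1732 lbf/ft^2


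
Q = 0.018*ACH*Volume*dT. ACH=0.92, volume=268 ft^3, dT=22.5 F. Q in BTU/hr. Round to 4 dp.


Q = 0.018 * 0.92 * 268 * 22.5 = 99.8568 BTU/hr

99.8568 BTU/hr


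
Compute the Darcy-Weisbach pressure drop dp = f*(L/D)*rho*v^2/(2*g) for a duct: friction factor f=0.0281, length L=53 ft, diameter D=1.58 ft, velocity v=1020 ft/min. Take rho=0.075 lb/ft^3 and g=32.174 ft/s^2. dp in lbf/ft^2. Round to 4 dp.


v_fps = 1020/60 = 17.0 ft/s
dp = 0.0281*(53/1.58)*0.075*17.0^2/(2*32.174) = 0.3175 lbf/ft^2

0.3175 lbf/ft^2


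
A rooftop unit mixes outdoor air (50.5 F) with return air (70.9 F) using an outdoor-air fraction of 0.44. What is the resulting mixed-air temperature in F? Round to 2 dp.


T_mix = 0.44*50.5 + 0.56*70.9 = 61.92 F

61.92 F


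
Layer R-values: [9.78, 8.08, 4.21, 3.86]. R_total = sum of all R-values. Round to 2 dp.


R_total = 9.78 + 8.08 + 4.21 + 3.86 = 25.93

25.93


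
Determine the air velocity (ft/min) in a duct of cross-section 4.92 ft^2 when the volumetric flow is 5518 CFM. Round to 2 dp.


V = 5518 / 4.92 = 1121.54 ft/min

1121.54 ft/min


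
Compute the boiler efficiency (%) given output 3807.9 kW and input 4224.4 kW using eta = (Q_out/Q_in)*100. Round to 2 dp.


eta = (3807.9/4224.4)*100 = 90.14 %

90.14 %


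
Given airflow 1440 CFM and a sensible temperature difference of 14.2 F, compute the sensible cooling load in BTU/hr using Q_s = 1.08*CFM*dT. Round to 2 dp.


Q = 1.08 * 1440 * 14.2 = 22083.84 BTU/hr

22083.84 BTU/hr


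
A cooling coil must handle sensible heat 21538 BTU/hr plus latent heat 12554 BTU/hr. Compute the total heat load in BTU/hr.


Qt = 21538 + 12554 = 34092 BTU/hr

34092 BTU/hr


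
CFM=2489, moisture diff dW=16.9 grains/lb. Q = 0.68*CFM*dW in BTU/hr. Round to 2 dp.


Q = 0.68 * 2489 * 16.9 = 28603.59 BTU/hr

28603.59 BTU/hr


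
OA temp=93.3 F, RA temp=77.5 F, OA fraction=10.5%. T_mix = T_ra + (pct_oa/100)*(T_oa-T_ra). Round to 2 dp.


T_mix = 77.5 + (10.5/100)*(93.3-77.5) = 79.16 F

79.16 F


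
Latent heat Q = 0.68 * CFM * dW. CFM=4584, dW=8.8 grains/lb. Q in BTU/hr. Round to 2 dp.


Q = 0.68 * 4584 * 8.8 = 27430.66 BTU/hr

27430.66 BTU/hr


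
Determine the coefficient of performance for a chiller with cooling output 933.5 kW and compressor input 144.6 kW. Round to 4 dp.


COP = 933.5 / 144.6 = 6.4557

6.4557


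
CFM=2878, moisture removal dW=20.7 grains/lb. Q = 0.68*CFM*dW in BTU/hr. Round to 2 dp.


Q = 0.68 * 2878 * 20.7 = 40510.73 BTU/hr

40510.73 BTU/hr


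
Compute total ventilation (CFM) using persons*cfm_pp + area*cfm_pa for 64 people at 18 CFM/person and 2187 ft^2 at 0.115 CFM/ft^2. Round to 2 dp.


Total = 64*18 + 2187*0.115 = 1403.51 CFM

1403.51 CFM


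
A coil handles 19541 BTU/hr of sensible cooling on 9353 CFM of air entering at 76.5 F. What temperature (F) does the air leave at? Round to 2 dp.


dT = 19541/(1.08*9353) = 1.9345
T_leave = 76.5 - 1.9345 = 74.57 F

74.57 F


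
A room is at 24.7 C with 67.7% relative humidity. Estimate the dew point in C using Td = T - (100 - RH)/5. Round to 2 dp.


Td = 24.7 - (100-67.7)/5 = 18.24 C

18.24 C


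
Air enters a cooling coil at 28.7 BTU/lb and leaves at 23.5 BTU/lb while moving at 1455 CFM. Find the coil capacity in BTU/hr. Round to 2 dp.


Q = 4.5 * 1455 * (28.7 - 23.5) = 34047.00 BTU/hr

34047.00 BTU/hr


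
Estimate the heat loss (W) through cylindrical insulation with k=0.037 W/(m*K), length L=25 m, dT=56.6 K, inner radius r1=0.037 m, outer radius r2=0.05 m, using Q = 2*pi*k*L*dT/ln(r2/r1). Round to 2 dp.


Q = 2*pi*0.037*25*56.6/ln(0.05/0.037) = 1092.50 W

1092.50 W


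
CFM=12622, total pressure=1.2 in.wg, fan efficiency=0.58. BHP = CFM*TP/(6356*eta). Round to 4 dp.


BHP = 12622 * 1.2 / (6356 * 0.58) = 4.1086 hp

4.1086 hp


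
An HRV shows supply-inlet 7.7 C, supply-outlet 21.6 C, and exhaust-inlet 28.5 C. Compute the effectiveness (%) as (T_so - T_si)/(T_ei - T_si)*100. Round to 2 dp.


eff = (21.6-7.7)/(28.5-7.7)*100 = 66.83 %

66.83 %


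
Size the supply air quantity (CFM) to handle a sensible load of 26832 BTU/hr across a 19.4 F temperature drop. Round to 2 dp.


CFM = 26832 / (1.08 * 19.4) = 1280.64

1280.64 CFM


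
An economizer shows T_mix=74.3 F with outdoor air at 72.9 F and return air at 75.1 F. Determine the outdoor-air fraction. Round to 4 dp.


frac = (74.3 - 75.1) / (72.9 - 75.1) = 0.3636

0.3636


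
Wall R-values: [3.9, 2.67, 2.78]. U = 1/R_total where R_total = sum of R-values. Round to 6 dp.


R_total = 3.9 + 2.67 + 2.78 = 9.35
U = 1/9.35 = 0.106952

0.106952


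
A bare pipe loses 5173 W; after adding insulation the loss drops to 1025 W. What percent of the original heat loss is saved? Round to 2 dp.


Savings = ((5173-1025)/5173)*100 = 80.19 %

80.19 %


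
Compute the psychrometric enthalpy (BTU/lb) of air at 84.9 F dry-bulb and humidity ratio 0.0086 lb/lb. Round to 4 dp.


h = 0.24*84.9 + 0.0086*(1061+0.444*84.9) = 29.8248 BTU/lb

29.8248 BTU/lb


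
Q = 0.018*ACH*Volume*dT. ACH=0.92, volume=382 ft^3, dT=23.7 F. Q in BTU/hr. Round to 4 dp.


Q = 0.018 * 0.92 * 382 * 23.7 = 149.9243 BTU/hr

149.9243 BTU/hr


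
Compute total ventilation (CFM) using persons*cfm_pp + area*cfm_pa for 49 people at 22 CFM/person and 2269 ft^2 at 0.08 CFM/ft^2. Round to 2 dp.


Total = 49*22 + 2269*0.08 = 1259.52 CFM

1259.52 CFM


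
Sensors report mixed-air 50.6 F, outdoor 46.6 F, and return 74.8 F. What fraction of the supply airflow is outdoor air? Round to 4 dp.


frac = (50.6 - 74.8) / (46.6 - 74.8) = 0.8582

0.8582


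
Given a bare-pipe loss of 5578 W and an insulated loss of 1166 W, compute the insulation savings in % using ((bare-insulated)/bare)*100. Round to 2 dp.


Savings = ((5578-1166)/5578)*100 = 79.10 %

79.10 %


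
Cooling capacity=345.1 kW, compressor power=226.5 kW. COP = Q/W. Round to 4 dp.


COP = 345.1 / 226.5 = 1.5236

1.5236


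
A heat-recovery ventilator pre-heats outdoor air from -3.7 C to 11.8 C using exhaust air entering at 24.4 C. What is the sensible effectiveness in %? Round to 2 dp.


eff = (11.8-(-3.7))/(24.4-(-3.7))*100 = 55.16 %

55.16 %


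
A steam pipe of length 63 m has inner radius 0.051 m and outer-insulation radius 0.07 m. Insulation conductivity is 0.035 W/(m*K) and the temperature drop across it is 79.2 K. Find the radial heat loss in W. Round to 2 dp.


Q = 2*pi*0.035*63*79.2/ln(0.07/0.051) = 3465.03 W

3465.03 W


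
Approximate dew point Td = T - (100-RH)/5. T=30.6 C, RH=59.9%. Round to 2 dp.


Td = 30.6 - (100-59.9)/5 = 22.58 C

22.58 C


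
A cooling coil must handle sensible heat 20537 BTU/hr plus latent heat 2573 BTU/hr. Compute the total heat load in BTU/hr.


Qt = 20537 + 2573 = 23110 BTU/hr

23110 BTU/hr


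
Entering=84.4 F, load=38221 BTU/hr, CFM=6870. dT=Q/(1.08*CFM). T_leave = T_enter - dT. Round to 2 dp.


dT = 38221/(1.08*6870) = 5.1514
T_leave = 84.4 - 5.1514 = 79.25 F

79.25 F


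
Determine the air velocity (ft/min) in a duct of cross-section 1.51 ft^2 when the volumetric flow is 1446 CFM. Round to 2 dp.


V = 1446 / 1.51 = 957.62 ft/min

957.62 ft/min


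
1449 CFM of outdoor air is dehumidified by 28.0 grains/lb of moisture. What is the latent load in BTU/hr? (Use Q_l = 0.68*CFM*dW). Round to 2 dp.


Q = 0.68 * 1449 * 28.0 = 27588.96 BTU/hr

27588.96 BTU/hr


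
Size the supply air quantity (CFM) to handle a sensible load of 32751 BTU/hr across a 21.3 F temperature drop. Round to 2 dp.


CFM = 32751 / (1.08 * 21.3) = 1423.71

1423.71 CFM


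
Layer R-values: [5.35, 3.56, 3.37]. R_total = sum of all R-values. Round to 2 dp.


R_total = 5.35 + 3.56 + 3.37 = 12.28

12.28


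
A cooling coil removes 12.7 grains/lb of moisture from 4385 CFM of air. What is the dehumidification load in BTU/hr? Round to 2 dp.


Q = 0.68 * 4385 * 12.7 = 37868.86 BTU/hr

37868.86 BTU/hr


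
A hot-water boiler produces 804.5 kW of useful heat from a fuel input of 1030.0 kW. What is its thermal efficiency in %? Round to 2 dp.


eta = (804.5/1030.0)*100 = 78.11 %

78.11 %


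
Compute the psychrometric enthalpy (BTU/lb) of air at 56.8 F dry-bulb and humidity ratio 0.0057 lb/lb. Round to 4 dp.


h = 0.24*56.8 + 0.0057*(1061+0.444*56.8) = 19.8234 BTU/lb

19.8234 BTU/lb


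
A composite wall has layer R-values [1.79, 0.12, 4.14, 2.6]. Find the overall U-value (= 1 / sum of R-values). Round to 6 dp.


R_total = 1.79 + 0.12 + 4.14 + 2.6 = 8.65
U = 1/8.65 = 0.115607

0.115607


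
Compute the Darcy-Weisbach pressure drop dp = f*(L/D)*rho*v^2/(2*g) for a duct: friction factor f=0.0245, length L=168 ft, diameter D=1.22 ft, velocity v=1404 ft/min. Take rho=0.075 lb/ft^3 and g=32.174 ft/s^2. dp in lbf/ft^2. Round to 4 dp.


v_fps = 1404/60 = 23.4 ft/s
dp = 0.0245*(168/1.22)*0.075*23.4^2/(2*32.174) = 2.1531 lbf/ft^2

2.1531 lbf/ft^2


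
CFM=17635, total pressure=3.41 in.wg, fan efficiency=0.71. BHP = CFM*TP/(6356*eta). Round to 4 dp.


BHP = 17635 * 3.41 / (6356 * 0.71) = 13.3256 hp

13.3256 hp


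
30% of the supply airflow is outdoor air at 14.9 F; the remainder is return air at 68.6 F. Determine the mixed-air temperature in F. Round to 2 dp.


T_mix = 0.3*14.9 + 0.7*68.6 = 52.49 F

52.49 F


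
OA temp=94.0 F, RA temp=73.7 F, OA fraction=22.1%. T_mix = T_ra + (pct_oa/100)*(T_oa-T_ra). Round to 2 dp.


T_mix = 73.7 + (22.1/100)*(94.0-73.7) = 78.19 F

78.19 F


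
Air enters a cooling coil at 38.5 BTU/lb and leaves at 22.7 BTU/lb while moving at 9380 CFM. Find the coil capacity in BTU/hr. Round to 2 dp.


Q = 4.5 * 9380 * (38.5 - 22.7) = 666918.00 BTU/hr

666918.00 BTU/hr


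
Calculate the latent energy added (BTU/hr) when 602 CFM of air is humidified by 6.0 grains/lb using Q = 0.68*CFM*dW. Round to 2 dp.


Q = 0.68 * 602 * 6.0 = 2456.16 BTU/hr

2456.16 BTU/hr


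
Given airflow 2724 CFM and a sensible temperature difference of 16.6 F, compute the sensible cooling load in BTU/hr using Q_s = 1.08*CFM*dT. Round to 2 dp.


Q = 1.08 * 2724 * 16.6 = 48835.87 BTU/hr

48835.87 BTU/hr


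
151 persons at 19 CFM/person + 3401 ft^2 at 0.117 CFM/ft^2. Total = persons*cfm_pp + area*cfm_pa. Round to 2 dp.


Total = 151*19 + 3401*0.117 = 3266.92 CFM

3266.92 CFM


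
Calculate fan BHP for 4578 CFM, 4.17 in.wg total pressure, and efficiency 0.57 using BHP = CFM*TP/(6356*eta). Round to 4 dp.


BHP = 4578 * 4.17 / (6356 * 0.57) = 5.2693 hp

5.2693 hp


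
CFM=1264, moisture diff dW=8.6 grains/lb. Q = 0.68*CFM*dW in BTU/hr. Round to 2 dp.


Q = 0.68 * 1264 * 8.6 = 7391.87 BTU/hr

7391.87 BTU/hr


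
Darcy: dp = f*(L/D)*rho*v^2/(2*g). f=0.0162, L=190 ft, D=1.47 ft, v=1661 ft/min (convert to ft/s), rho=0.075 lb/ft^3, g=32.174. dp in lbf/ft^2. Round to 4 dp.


v_fps = 1661/60 = 27.6833 ft/s
dp = 0.0162*(190/1.47)*0.075*27.6833^2/(2*32.174) = 1.8703 lbf/ft^2

1.8703 lbf/ft^2


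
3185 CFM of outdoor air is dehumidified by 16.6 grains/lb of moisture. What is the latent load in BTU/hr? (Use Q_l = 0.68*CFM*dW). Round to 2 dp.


Q = 0.68 * 3185 * 16.6 = 35952.28 BTU/hr

35952.28 BTU/hr


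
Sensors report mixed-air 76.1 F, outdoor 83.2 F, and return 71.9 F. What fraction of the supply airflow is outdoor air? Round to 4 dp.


frac = (76.1 - 71.9) / (83.2 - 71.9) = 0.3717

0.3717


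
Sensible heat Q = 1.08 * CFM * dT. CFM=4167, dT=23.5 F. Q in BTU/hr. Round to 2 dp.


Q = 1.08 * 4167 * 23.5 = 105758.46 BTU/hr

105758.46 BTU/hr


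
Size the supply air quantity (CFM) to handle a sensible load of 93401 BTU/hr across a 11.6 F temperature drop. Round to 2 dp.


CFM = 93401 / (1.08 * 11.6) = 7455.38

7455.38 CFM


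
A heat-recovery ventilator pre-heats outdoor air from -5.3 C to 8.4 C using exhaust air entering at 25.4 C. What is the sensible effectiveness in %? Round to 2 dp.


eff = (8.4-(-5.3))/(25.4-(-5.3))*100 = 44.63 %

44.63 %


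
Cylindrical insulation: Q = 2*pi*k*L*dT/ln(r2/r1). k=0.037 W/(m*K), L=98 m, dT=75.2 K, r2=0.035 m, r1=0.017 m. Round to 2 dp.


Q = 2*pi*0.037*98*75.2/ln(0.035/0.017) = 2372.51 W

2372.51 W


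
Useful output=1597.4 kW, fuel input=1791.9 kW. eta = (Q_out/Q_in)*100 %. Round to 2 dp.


eta = (1597.4/1791.9)*100 = 89.15 %

89.15 %


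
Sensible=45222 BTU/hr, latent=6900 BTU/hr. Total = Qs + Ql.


Qt = 45222 + 6900 = 52122 BTU/hr

52122 BTU/hr


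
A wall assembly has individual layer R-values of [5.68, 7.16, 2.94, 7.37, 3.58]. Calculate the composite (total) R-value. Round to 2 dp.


R_total = 5.68 + 7.16 + 2.94 + 7.37 + 3.58 = 26.73

26.73


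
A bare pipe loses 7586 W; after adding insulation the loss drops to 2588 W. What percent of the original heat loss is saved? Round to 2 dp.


Savings = ((7586-2588)/7586)*100 = 65.88 %

65.88 %


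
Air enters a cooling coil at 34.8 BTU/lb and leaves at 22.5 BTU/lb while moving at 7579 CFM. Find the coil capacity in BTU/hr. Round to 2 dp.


Q = 4.5 * 7579 * (34.8 - 22.5) = 419497.65 BTU/hr

419497.65 BTU/hr


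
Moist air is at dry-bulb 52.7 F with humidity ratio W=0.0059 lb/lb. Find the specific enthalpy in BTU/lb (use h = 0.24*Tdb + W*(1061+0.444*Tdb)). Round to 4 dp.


h = 0.24*52.7 + 0.0059*(1061+0.444*52.7) = 19.0460 BTU/lb

19.0460 BTU/lb


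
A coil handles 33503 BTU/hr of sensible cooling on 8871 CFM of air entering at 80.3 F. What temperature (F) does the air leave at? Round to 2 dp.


dT = 33503/(1.08*8871) = 3.4969
T_leave = 80.3 - 3.4969 = 76.80 F

76.80 F


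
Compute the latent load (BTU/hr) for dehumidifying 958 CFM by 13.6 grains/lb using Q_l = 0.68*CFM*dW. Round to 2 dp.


Q = 0.68 * 958 * 13.6 = 8859.58 BTU/hr

8859.58 BTU/hr


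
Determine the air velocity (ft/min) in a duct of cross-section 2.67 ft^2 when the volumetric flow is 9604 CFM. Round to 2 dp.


V = 9604 / 2.67 = 3597.00 ft/min

3597.00 ft/min


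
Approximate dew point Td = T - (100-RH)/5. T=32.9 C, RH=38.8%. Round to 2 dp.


Td = 32.9 - (100-38.8)/5 = 20.66 C

20.66 C


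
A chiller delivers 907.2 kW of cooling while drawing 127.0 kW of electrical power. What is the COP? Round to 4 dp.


COP = 907.2 / 127.0 = 7.1433

7.1433


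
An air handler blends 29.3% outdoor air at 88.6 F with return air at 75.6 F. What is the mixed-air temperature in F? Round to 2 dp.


T_mix = 75.6 + (29.3/100)*(88.6-75.6) = 79.41 F

79.41 F


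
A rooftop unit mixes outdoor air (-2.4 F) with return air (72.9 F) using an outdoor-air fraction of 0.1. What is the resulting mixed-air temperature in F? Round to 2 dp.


T_mix = 0.1*(-2.4) + 0.9*72.9 = 65.37 F

65.37 F


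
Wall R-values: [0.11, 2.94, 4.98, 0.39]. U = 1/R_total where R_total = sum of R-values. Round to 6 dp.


R_total = 0.11 + 2.94 + 4.98 + 0.39 = 8.42
U = 1/8.42 = 0.118765

0.118765


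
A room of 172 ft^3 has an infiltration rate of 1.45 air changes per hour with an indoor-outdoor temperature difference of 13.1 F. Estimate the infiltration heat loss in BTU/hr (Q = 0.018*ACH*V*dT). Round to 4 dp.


Q = 0.018 * 1.45 * 172 * 13.1 = 58.8085 BTU/hr

58.8085 BTU/hr


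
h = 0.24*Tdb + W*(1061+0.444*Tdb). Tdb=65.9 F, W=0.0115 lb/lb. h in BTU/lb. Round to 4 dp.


h = 0.24*65.9 + 0.0115*(1061+0.444*65.9) = 28.3540 BTU/lb

28.3540 BTU/lb


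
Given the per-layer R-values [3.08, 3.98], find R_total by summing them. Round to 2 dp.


R_total = 3.08 + 3.98 = 7.06

7.06


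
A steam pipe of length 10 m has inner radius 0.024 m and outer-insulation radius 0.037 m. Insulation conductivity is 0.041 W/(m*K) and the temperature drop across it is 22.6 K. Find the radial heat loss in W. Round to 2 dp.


Q = 2*pi*0.041*10*22.6/ln(0.037/0.024) = 134.50 W

134.50 W


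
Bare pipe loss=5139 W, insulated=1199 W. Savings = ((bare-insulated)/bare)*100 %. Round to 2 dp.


Savings = ((5139-1199)/5139)*100 = 76.67 %

76.67 %


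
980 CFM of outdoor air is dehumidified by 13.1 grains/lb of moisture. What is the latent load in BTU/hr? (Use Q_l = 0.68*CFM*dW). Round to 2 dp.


Q = 0.68 * 980 * 13.1 = 8729.84 BTU/hr

8729.84 BTU/hr


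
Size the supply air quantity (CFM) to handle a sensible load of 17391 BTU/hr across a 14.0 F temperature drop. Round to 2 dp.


CFM = 17391 / (1.08 * 14.0) = 1150.20

1150.20 CFM


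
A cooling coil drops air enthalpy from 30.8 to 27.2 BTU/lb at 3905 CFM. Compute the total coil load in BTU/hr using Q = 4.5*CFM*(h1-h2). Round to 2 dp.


Q = 4.5 * 3905 * (30.8 - 27.2) = 63261.00 BTU/hr

63261.00 BTU/hr


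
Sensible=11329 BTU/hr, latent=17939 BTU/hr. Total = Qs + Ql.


Qt = 11329 + 17939 = 29268 BTU/hr

29268 BTU/hr


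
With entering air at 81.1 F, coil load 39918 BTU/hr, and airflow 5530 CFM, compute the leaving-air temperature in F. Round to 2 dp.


dT = 39918/(1.08*5530) = 6.6837
T_leave = 81.1 - 6.6837 = 74.42 F

74.42 F


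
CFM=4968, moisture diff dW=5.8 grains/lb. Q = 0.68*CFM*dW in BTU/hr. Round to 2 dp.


Q = 0.68 * 4968 * 5.8 = 19593.79 BTU/hr

19593.79 BTU/hr


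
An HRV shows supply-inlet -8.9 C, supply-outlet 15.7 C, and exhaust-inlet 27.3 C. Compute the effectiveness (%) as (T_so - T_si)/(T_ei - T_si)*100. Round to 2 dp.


eff = (15.7-(-8.9))/(27.3-(-8.9))*100 = 67.96 %

67.96 %


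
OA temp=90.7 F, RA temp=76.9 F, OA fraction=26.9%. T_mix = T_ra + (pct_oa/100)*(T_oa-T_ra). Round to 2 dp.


T_mix = 76.9 + (26.9/100)*(90.7-76.9) = 80.61 F

80.61 F


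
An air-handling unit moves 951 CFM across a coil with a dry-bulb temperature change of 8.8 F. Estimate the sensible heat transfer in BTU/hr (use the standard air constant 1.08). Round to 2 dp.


Q = 1.08 * 951 * 8.8 = 9038.30 BTU/hr

9038.30 BTU/hr


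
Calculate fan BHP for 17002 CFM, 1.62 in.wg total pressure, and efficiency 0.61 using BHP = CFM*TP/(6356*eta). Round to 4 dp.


BHP = 17002 * 1.62 / (6356 * 0.61) = 7.1040 hp

7.1040 hp


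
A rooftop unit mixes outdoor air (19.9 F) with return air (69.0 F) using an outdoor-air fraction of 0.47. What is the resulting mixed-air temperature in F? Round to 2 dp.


T_mix = 0.47*19.9 + 0.53*69.0 = 45.92 F

45.92 F


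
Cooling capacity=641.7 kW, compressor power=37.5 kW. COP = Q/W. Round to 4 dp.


COP = 641.7 / 37.5 = 17.1120

17.1120


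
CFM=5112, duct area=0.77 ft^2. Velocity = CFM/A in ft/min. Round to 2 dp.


V = 5112 / 0.77 = 6638.96 ft/min

6638.96 ft/min


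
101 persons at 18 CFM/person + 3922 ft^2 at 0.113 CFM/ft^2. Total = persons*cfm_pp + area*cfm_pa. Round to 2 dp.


Total = 101*18 + 3922*0.113 = 2261.19 CFM

2261.19 CFM


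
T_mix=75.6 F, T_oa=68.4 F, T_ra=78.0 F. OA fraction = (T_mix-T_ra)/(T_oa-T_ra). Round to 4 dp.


frac = (75.6 - 78.0) / (68.4 - 78.0) = 0.2500

0.2500


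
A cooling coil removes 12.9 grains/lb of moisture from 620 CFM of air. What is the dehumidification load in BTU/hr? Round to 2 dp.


Q = 0.68 * 620 * 12.9 = 5438.64 BTU/hr

5438.64 BTU/hr


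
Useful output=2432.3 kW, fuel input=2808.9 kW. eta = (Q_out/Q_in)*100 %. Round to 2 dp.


eta = (2432.3/2808.9)*100 = 86.59 %

86.59 %


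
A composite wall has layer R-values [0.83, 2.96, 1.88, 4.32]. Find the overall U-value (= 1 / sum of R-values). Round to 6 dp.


R_total = 0.83 + 2.96 + 1.88 + 4.32 = 9.99
U = 1/9.99 = 0.100100

0.100100


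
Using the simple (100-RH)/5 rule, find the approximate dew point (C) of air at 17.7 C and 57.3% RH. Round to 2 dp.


Td = 17.7 - (100-57.3)/5 = 9.16 C

9.16 C


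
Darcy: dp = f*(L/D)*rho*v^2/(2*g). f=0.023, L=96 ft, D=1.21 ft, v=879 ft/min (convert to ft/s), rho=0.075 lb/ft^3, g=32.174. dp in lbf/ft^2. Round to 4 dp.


v_fps = 879/60 = 14.65 ft/s
dp = 0.023*(96/1.21)*0.075*14.65^2/(2*32.174) = 0.4565 lbf/ft^2

0.4565 lbf/ft^2


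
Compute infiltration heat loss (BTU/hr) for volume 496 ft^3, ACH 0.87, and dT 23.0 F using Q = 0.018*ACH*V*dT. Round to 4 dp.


Q = 0.018 * 0.87 * 496 * 23.0 = 178.6493 BTU/hr

178.6493 BTU/hr


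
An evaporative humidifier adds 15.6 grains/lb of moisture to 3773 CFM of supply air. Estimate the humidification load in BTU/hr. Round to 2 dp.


Q = 0.68 * 3773 * 15.6 = 40023.98 BTU/hr

40023.98 BTU/hr


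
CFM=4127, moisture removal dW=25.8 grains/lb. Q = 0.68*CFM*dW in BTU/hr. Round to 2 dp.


Q = 0.68 * 4127 * 25.8 = 72404.09 BTU/hr

72404.09 BTU/hr


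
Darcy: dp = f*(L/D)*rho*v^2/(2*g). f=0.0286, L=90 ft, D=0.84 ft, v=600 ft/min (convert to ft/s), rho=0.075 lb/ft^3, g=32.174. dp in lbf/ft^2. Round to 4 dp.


v_fps = 600/60 = 10.0 ft/s
dp = 0.0286*(90/0.84)*0.075*10.0^2/(2*32.174) = 0.3572 lbf/ft^2

0.3572 lbf/ft^2


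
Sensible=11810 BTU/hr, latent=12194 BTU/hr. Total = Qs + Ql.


Qt = 11810 + 12194 = 24004 BTU/hr

24004 BTU/hr


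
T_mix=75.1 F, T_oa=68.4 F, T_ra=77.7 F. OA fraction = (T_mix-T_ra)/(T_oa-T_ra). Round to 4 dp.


frac = (75.1 - 77.7) / (68.4 - 77.7) = 0.2796

0.2796


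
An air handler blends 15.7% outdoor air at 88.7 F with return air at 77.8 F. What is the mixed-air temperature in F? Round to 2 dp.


T_mix = 77.8 + (15.7/100)*(88.7-77.8) = 79.51 F

79.51 F


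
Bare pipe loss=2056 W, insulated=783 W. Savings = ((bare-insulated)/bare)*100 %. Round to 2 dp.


Savings = ((2056-783)/2056)*100 = 61.92 %

61.92 %


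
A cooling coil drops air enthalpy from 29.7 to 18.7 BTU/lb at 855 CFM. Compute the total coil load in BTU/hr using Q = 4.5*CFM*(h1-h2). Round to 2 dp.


Q = 4.5 * 855 * (29.7 - 18.7) = 42322.50 BTU/hr

42322.50 BTU/hr


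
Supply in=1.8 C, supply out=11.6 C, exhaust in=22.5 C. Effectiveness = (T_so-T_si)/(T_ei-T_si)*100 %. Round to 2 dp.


eff = (11.6-1.8)/(22.5-1.8)*100 = 47.34 %

47.34 %


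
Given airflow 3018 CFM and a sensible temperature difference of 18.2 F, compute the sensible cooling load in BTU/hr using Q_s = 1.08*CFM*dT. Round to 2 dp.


Q = 1.08 * 3018 * 18.2 = 59321.81 BTU/hr

59321.81 BTU/hr


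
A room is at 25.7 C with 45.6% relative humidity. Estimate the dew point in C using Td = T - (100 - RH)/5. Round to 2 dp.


Td = 25.7 - (100-45.6)/5 = 14.82 C

14.82 C


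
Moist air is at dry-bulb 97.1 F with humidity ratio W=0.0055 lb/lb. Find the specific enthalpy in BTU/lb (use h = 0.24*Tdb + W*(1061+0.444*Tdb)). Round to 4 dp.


h = 0.24*97.1 + 0.0055*(1061+0.444*97.1) = 29.3766 BTU/lb

29.3766 BTU/lb


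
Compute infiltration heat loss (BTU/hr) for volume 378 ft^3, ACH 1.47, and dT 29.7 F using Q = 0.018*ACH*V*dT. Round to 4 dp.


Q = 0.018 * 1.47 * 378 * 29.7 = 297.0558 BTU/hr

297.0558 BTU/hr


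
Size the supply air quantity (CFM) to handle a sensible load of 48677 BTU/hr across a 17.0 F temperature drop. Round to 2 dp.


CFM = 48677 / (1.08 * 17.0) = 2651.25

2651.25 CFM


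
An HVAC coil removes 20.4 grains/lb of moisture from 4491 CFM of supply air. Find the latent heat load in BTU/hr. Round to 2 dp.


Q = 0.68 * 4491 * 20.4 = 62299.15 BTU/hr

62299.15 BTU/hr


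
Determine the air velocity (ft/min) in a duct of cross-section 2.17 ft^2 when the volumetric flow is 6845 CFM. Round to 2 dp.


V = 6845 / 2.17 = 3154.38 ft/min

3154.38 ft/min


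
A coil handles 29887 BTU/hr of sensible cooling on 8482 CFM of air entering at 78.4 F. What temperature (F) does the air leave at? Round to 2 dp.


dT = 29887/(1.08*8482) = 3.2626
T_leave = 78.4 - 3.2626 = 75.14 F

75.14 F


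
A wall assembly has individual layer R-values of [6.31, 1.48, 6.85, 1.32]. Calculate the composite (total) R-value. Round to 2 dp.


R_total = 6.31 + 1.48 + 6.85 + 1.32 = 15.96

15.96


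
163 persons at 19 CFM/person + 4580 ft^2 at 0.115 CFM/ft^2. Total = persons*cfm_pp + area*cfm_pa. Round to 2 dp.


Total = 163*19 + 4580*0.115 = 3623.70 CFM

3623.70 CFM


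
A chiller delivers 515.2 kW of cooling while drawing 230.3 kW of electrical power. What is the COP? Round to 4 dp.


COP = 515.2 / 230.3 = 2.2371

2.2371


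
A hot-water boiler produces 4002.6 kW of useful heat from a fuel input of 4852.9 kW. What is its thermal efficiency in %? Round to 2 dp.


eta = (4002.6/4852.9)*100 = 82.48 %

82.48 %


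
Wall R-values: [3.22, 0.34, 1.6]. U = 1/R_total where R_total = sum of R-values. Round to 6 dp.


R_total = 3.22 + 0.34 + 1.6 = 5.16
U = 1/5.16 = 0.193798

0.193798


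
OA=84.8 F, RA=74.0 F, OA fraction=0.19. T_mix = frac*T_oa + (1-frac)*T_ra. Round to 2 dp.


T_mix = 0.19*84.8 + 0.81*74.0 = 76.05 F

76.05 F


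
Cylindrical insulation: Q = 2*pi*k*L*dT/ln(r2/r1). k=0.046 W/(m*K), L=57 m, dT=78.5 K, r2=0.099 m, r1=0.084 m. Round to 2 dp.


Q = 2*pi*0.046*57*78.5/ln(0.099/0.084) = 7871.12 W

7871.12 W


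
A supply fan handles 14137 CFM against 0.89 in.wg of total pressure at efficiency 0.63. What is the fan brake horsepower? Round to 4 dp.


BHP = 14137 * 0.89 / (6356 * 0.63) = 3.1421 hp

3.1421 hp


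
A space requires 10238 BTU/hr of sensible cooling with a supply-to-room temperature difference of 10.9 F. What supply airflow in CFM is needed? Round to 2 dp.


CFM = 10238 / (1.08 * 10.9) = 869.69

869.69 CFM


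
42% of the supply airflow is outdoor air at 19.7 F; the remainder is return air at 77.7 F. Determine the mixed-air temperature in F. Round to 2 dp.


T_mix = 0.42*19.7 + 0.58*77.7 = 53.34 F

53.34 F


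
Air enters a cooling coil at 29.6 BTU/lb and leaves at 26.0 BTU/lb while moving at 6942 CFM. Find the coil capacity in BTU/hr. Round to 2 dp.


Q = 4.5 * 6942 * (29.6 - 26.0) = 112460.40 BTU/hr

112460.40 BTU/hr


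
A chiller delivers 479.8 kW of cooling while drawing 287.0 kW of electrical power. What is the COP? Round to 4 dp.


COP = 479.8 / 287.0 = 1.6718

1.6718


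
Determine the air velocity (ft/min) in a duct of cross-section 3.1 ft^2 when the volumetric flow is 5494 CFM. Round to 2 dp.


V = 5494 / 3.1 = 1772.26 ft/min

1772.26 ft/min


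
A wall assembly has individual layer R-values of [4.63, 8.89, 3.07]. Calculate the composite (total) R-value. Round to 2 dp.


R_total = 4.63 + 8.89 + 3.07 = 16.59

16.59


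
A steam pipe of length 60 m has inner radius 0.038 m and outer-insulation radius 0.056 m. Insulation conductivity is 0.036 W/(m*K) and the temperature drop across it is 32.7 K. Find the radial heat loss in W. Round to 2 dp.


Q = 2*pi*0.036*60*32.7/ln(0.056/0.038) = 1144.49 W

1144.49 W


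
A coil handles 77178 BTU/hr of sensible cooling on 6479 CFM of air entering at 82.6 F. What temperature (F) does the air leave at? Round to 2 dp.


dT = 77178/(1.08*6479) = 11.0297
T_leave = 82.6 - 11.0297 = 71.57 F

71.57 F


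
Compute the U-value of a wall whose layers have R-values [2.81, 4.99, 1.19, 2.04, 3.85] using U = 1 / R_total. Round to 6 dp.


R_total = 2.81 + 4.99 + 1.19 + 2.04 + 3.85 = 14.88
U = 1/14.88 = 0.067204

0.067204


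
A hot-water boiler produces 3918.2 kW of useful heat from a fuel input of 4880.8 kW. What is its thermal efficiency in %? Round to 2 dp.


eta = (3918.2/4880.8)*100 = 80.28 %

80.28 %


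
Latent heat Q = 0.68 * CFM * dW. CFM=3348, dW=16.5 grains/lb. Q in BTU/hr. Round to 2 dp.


Q = 0.68 * 3348 * 16.5 = 37564.56 BTU/hr

37564.56 BTU/hr


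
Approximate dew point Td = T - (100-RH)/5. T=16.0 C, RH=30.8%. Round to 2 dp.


Td = 16.0 - (100-30.8)/5 = 2.16 C

2.16 C


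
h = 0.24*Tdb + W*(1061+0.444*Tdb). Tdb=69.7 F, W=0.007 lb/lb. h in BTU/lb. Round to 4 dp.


h = 0.24*69.7 + 0.007*(1061+0.444*69.7) = 24.3716 BTU/lb

24.3716 BTU/lb


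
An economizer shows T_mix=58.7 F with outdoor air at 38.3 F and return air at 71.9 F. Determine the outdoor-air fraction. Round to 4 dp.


frac = (58.7 - 71.9) / (38.3 - 71.9) = 0.3929

0.3929


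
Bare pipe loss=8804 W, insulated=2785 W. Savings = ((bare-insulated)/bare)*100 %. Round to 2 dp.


Savings = ((8804-2785)/8804)*100 = 68.37 %

68.37 %


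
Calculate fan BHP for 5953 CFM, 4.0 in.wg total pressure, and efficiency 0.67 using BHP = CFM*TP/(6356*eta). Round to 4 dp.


BHP = 5953 * 4.0 / (6356 * 0.67) = 5.5916 hp

5.5916 hp


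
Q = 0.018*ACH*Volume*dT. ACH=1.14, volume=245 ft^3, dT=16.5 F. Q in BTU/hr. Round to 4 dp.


Q = 0.018 * 1.14 * 245 * 16.5 = 82.9521 BTU/hr

82.9521 BTU/hr


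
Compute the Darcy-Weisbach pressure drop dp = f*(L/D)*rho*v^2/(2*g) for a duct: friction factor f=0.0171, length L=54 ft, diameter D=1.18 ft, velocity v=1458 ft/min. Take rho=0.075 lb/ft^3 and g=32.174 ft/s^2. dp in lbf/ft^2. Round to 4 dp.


v_fps = 1458/60 = 24.3 ft/s
dp = 0.0171*(54/1.18)*0.075*24.3^2/(2*32.174) = 0.5386 lbf/ft^2

0.5386 lbf/ft^2


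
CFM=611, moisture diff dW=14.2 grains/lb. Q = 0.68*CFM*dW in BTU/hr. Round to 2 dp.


Q = 0.68 * 611 * 14.2 = 5899.82 BTU/hr

5899.82 BTU/hr


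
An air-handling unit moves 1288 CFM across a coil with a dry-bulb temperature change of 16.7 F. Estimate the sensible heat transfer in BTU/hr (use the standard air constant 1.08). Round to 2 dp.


Q = 1.08 * 1288 * 16.7 = 23230.37 BTU/hr

23230.37 BTU/hr


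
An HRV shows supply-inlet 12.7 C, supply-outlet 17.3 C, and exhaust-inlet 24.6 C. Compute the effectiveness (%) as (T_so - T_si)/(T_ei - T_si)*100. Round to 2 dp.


eff = (17.3-12.7)/(24.6-12.7)*100 = 38.66 %

38.66 %


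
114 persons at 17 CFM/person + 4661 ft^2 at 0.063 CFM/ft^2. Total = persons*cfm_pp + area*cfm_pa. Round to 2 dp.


Total = 114*17 + 4661*0.063 = 2231.64 CFM

2231.64 CFM


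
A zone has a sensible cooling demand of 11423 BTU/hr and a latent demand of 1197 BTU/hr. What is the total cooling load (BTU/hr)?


Qt = 11423 + 1197 = 12620 BTU/hr

12620 BTU/hr
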